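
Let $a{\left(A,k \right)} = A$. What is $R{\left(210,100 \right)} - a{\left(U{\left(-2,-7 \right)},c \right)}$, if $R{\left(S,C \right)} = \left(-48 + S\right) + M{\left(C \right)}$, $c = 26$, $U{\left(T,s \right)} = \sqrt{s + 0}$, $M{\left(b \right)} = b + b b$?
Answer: $10262 - i \sqrt{7} \approx 10262.0 - 2.6458 i$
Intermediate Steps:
$M{\left(b \right)} = b + b^{2}$
$U{\left(T,s \right)} = \sqrt{s}$
$R{\left(S,C \right)} = -48 + S + C \left(1 + C\right)$ ($R{\left(S,C \right)} = \left(-48 + S\right) + C \left(1 + C\right) = -48 + S + C \left(1 + C\right)$)
$R{\left(210,100 \right)} - a{\left(U{\left(-2,-7 \right)},c \right)} = \left(-48 + 210 + 100 \left(1 + 100\right)\right) - \sqrt{-7} = \left(-48 + 210 + 100 \cdot 101\right) - i \sqrt{7} = \left(-48 + 210 + 10100\right) - i \sqrt{7} = 10262 - i \sqrt{7}$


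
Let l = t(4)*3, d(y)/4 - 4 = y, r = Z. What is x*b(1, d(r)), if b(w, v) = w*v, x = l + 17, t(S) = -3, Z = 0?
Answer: 128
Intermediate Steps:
r = 0
d(y) = 16 + 4*y
l = -9 (l = -3*3 = -9)
x = 8 (x = -9 + 17 = 8)
b(w, v) = v*w
x*b(1, d(r)) = 8*((16 + 4*0)*1) = 8*((16 + 0)*1) = 8*(16*1) = 8*16 = 128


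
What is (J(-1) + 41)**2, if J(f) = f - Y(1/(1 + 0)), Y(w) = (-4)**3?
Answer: 10816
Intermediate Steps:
Y(w) = -64
J(f) = 64 + f (J(f) = f - 1*(-64) = f + 64 = 64 + f)
(J(-1) + 41)**2 = ((64 - 1) + 41)**2 = (63 + 41)**2 = 104**2 = 10816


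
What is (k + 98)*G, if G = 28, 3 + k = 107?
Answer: 5656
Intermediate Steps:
k = 104 (k = -3 + 107 = 104)
(k + 98)*G = (104 + 98)*28 = 202*28 = 5656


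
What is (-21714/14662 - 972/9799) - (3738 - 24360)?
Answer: 1481298150243/71836469 ≈ 20620.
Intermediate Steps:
(-21714/14662 - 972/9799) - (3738 - 24360) = (-21714*1/14662 - 972*1/9799) - 1*(-20622) = (-10857/7331 - 972/9799) + 20622 = -113513475/71836469 + 20622 = 1481298150243/71836469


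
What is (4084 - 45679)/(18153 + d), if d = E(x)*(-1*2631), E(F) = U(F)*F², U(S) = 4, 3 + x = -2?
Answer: 13865/81649 ≈ 0.16981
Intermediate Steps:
x = -5 (x = -3 - 2 = -5)
E(F) = 4*F²
d = -263100 (d = (4*(-5)²)*(-1*2631) = (4*25)*(-2631) = 100*(-2631) = -263100)
(4084 - 45679)/(18153 + d) = (4084 - 45679)/(18153 - 263100) = -41595/(-244947) = -41595*(-1/244947) = 13865/81649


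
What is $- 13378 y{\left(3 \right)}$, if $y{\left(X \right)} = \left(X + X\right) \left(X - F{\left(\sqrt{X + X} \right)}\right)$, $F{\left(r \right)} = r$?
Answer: $-240804 + 80268 \sqrt{6} \approx -44188.0$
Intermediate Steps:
$y{\left(X \right)} = 2 X \left(X - \sqrt{2} \sqrt{X}\right)$ ($y{\left(X \right)} = \left(X + X\right) \left(X - \sqrt{X + X}\right) = 2 X \left(X - \sqrt{2 X}\right) = 2 X \left(X - \sqrt{2} \sqrt{X}\right)$)
$- 13378 y{\left(3 \right)} = - 13378 \left(2 \cdot 3^{2} - 2 \sqrt{2} \cdot 3^{\frac{3}{2}}\right) = - 13378 \left(2 \cdot 9 - 2 \sqrt{2} \cdot 3 \sqrt{3}\right) = - 13378 \left(18 - 6 \sqrt{6}\right) = -240804 + 80268 \sqrt{6}$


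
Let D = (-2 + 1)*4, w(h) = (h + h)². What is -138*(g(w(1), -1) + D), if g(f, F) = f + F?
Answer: 138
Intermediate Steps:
w(h) = 4*h² (w(h) = (2*h)² = 4*h²)
g(f, F) = F + f
D = -4 (D = -1*4 = -4)
-138*(g(w(1), -1) + D) = -138*((-1 + 4*1²) - 4) = -138*((-1 + 4*1) - 4) = -138*((-1 + 4) - 4) = -138*(3 - 4) = -138*(-1) = 138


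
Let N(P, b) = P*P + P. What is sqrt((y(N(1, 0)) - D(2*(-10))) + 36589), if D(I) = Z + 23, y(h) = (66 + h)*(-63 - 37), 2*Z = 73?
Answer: sqrt(118918)/2 ≈ 172.42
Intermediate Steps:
Z = 73/2 (Z = (1/2)*73 = 73/2 ≈ 36.500)
N(P, b) = P + P**2 (N(P, b) = P**2 + P = P + P**2)
y(h) = -6600 - 100*h (y(h) = (66 + h)*(-100) = -6600 - 100*h)
D(I) = 119/2 (D(I) = 73/2 + 23 = 119/2)
sqrt((y(N(1, 0)) - D(2*(-10))) + 36589) = sqrt(((-6600 - 100*(1 + 1)) - 1*119/2) + 36589) = sqrt(((-6600 - 100*2) - 119/2) + 36589) = sqrt(((-6600 - 200) - 119/2) + 36589) = sqrt((-6800 - 119/2) + 36589) = sqrt(-13719/2 + 36589) = sqrt(59459/2) = sqrt(118918)/2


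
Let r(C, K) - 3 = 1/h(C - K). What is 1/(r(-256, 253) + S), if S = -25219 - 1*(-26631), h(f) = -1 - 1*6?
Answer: 7/9904 ≈ 0.00070679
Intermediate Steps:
h(f) = -7 (h(f) = -1 - 6 = -7)
r(C, K) = 20/7 (r(C, K) = 3 + 1/(-7) = 3 - 1/7 = 20/7)
S = 1412 (S = -25219 + 26631 = 1412)
1/(r(-256, 253) + S) = 1/(20/7 + 1412) = 1/(9904/7) = 7/9904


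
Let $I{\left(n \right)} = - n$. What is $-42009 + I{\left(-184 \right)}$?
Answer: $-41825$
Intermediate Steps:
$-42009 + I{\left(-184 \right)} = -42009 - -184 = -42009 + 184 = -41825$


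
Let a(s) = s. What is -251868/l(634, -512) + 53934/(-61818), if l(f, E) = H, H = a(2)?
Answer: -1297506991/10303 ≈ -1.2593e+5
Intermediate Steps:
H = 2
l(f, E) = 2
-251868/l(634, -512) + 53934/(-61818) = -251868/2 + 53934/(-61818) = -251868*½ + 53934*(-1/61818) = -125934 - 8989/10303 = -1297506991/10303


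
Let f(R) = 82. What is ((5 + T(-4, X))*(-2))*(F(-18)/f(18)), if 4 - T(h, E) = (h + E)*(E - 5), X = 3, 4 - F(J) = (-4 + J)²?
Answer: 3360/41 ≈ 81.951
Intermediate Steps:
F(J) = 4 - (-4 + J)²
T(h, E) = 4 - (-5 + E)*(E + h) (T(h, E) = 4 - (h + E)*(E - 5) = 4 - (E + h)*(-5 + E) = 4 - (-5 + E)*(E + h))
((5 + T(-4, X))*(-2))*(F(-18)/f(18)) = ((5 + (4 - 1*3² + 5*3 + 5*(-4) - 1*3*(-4)))*(-2))*((4 - (-4 - 18)²)/82) = ((5 + (4 - 1*9 + 15 - 20 + 12))*(-2))*((4 - 1*(-22)²)*(1/82)) = ((5 + (4 - 9 + 15 - 20 + 12))*(-2))*((4 - 1*484)*(1/82)) = ((5 + 2)*(-2))*((4 - 484)*(1/82)) = (7*(-2))*(-480*1/82) = -14*(-240/41) = 3360/41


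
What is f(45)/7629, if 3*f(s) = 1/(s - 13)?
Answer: 1/732384 ≈ 1.3654e-6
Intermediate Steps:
f(s) = 1/(3*(-13 + s)) (f(s) = 1/(3*(s - 13)) = 1/(3*(-13 + s)))
f(45)/7629 = (1/(3*(-13 + 45)))/7629 = ((⅓)/32)*(1/7629) = ((⅓)*(1/32))*(1/7629) = (1/96)*(1/7629) = 1/732384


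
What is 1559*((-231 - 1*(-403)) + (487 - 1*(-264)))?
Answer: 1438957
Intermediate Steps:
1559*((-231 - 1*(-403)) + (487 - 1*(-264))) = 1559*((-231 + 403) + (487 + 264)) = 1559*(172 + 751) = 1559*923 = 1438957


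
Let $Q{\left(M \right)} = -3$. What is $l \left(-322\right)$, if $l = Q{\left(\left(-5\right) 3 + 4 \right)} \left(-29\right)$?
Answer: $-28014$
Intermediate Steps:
$l = 87$ ($l = \left(-3\right) \left(-29\right) = 87$)
$l \left(-322\right) = 87 \left(-322\right) = -28014$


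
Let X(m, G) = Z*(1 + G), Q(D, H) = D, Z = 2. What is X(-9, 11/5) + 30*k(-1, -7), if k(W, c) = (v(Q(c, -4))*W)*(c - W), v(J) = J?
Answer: -6268/5 ≈ -1253.6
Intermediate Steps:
k(W, c) = W*c*(c - W) (k(W, c) = (c*W)*(c - W) = (W*c)*(c - W) = W*c*(c - W))
X(m, G) = 2 + 2*G (X(m, G) = 2*(1 + G) = 2 + 2*G)
X(-9, 11/5) + 30*k(-1, -7) = (2 + 2*(11/5)) + 30*(-1*(-7)*(-7 - 1*(-1))) = (2 + 2*(11*(1/5))) + 30*(-1*(-7)*(-7 + 1)) = (2 + 2*(11/5)) + 30*(-1*(-7)*(-6)) = (2 + 22/5) + 30*(-42) = 32/5 - 1260 = -6268/5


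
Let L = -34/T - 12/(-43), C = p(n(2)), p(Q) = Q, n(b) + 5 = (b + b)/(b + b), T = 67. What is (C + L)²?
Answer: 148401124/8300161 ≈ 17.879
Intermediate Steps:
n(b) = -4 (n(b) = -5 + (b + b)/(b + b) = -5 + (2*b)/((2*b)) = -5 + (2*b)*(1/(2*b)) = -5 + 1 = -4)
C = -4
L = -658/2881 (L = -34/67 - 12/(-43) = -34*1/67 - 12*(-1/43) = -34/67 + 12/43 = -658/2881 ≈ -0.22839)
(C + L)² = (-4 - 658/2881)² = (-12182/2881)² = 148401124/8300161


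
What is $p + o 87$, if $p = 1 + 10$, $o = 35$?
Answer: $3056$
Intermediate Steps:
$p = 11$
$p + o 87 = 11 + 35 \cdot 87 = 11 + 3045 = 3056$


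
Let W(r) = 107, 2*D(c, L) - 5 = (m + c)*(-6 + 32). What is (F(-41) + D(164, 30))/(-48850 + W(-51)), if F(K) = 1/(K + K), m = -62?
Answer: -54468/1998463 ≈ -0.027255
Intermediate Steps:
D(c, L) = -1607/2 + 13*c (D(c, L) = 5/2 + ((-62 + c)*(-6 + 32))/2 = 5/2 + ((-62 + c)*26)/2 = 5/2 + (-1612 + 26*c)/2 = 5/2 + (-806 + 13*c) = -1607/2 + 13*c)
F(K) = 1/(2*K)
(F(-41) + D(164, 30))/(-48850 + W(-51)) = ((½)/(-41) + (-1607/2 + 13*164))/(-48850 + 107) = ((½)*(-1/41) + (-1607/2 + 2132))/(-48743) = (-1/82 + 2657/2)*(-1/48743) = (54468/41)*(-1/48743) = -54468/1998463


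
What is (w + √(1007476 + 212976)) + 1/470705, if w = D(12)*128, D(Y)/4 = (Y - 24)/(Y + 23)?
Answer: -578402297/3294935 + 2*√305113 ≈ 929.20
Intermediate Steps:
D(Y) = 4*(-24 + Y)/(23 + Y) (D(Y) = 4*((Y - 24)/(Y + 23)) = 4*((-24 + Y)/(23 + Y)) = 4*(-24 + Y)/(23 + Y))
w = -6144/35 (w = (4*(-24 + 12)/(23 + 12))*128 = (4*(-12)/35)*128 = (4*(1/35)*(-12))*128 = -48/35*128 = -6144/35 ≈ -175.54)
(w + √(1007476 + 212976)) + 1/470705 = (-6144/35 + √(1007476 + 212976)) + 1/470705 = (-6144/35 + √1220452) + 1/470705 = (-6144/35 + 2*√305113) + 1/470705 = -578402297/3294935 + 2*√305113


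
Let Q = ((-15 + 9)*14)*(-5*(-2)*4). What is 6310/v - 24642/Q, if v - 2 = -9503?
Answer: 35487007/5320560 ≈ 6.6698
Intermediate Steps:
v = -9501 (v = 2 - 9503 = -9501)
Q = -3360 (Q = (-6*14)*(10*4) = -84*40 = -3360)
6310/v - 24642/Q = 6310/(-9501) - 24642/(-3360) = 6310*(-1/9501) - 24642*(-1/3360) = -6310/9501 + 4107/560 = 35487007/5320560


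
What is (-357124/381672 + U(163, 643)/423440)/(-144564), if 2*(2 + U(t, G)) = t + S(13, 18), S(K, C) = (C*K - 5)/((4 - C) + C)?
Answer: 1591361245/245934090210816 ≈ 6.4707e-6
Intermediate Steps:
S(K, C) = -5/4 + C*K/4 (S(K, C) = (-5 + C*K)/4 = (-5 + C*K)*(¼) = -5/4 + C*K/4)
U(t, G) = 213/8 + t/2 (U(t, G) = -2 + (t + (-5/4 + (¼)*18*13))/2 = -2 + (t + (-5/4 + 117/2))/2 = -2 + (t + 229/4)/2 = -2 + (229/4 + t)/2 = -2 + (229/8 + t/2) = 213/8 + t/2)
(-357124/381672 + U(163, 643)/423440)/(-144564) = (-357124/381672 + (213/8 + (½)*163)/423440)/(-144564) = (-357124*1/381672 + (213/8 + 163/2)*(1/423440))*(-1/144564) = (-4699/5022 + (865/8)*(1/423440))*(-1/144564) = (-4699/5022 + 173/677504)*(-1/144564) = -1591361245/1701212544*(-1/144564) = 1591361245/245934090210816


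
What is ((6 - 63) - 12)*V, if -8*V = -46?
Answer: -1587/4 ≈ -396.75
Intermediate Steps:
V = 23/4 (V = -⅛*(-46) = 23/4 ≈ 5.7500)
((6 - 63) - 12)*V = ((6 - 63) - 12)*(23/4) = (-57 - 12)*(23/4) = -69*23/4 = -1587/4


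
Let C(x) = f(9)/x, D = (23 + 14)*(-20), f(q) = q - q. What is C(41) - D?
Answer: 740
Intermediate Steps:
f(q) = 0
D = -740 (D = 37*(-20) = -740)
C(x) = 0 (C(x) = 0/x = 0)
C(41) - D = 0 - 1*(-740) = 0 + 740 = 740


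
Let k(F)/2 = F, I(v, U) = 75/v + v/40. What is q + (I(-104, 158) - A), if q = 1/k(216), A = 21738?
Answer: -610496233/28080 ≈ -21741.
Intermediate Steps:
I(v, U) = 75/v + v/40 (I(v, U) = 75/v + v*(1/40) = 75/v + v/40)
k(F) = 2*F
q = 1/432 (q = 1/(2*216) = 1/432 ≈ 0.0023148)
q + (I(-104, 158) - A) = 1/432 + ((75/(-104) + (1/40)*(-104)) - 1*21738) = 1/432 + ((75*(-1/104) - 13/5) - 21738) = 1/432 + ((-75/104 - 13/5) - 21738) = 1/432 + (-1727/520 - 21738) = 1/432 - 11305487/520 = -610496233/28080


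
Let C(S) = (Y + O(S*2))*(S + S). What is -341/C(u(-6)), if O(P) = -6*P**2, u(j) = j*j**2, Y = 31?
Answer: -341/483716016 ≈ -7.0496e-7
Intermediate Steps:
u(j) = j**3
C(S) = 2*S*(31 - 24*S**2) (C(S) = (31 - 6*4*S**2)*(S + S) = (31 - 6*4*S**2)*(2*S) = (31 - 24*S**2)*(2*S) = 2*S*(31 - 24*S**2))
-341/C(u(-6)) = -341/(-48*((-6)**3)**3 + 62*(-6)**3) = -341/(-48*(-216)**3 + 62*(-216)) = -341/(-48*(-10077696) - 13392) = -341/(483729408 - 13392) = -341/483716016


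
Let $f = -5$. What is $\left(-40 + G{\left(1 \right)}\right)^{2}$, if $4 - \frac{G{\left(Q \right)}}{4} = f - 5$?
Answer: $256$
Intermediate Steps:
$G{\left(Q \right)} = 56$ ($G{\left(Q \right)} = 16 - 4 \left(-5 - 5\right) = 16 - -40 = 16 + 40 = 56$)
$\left(-40 + G{\left(1 \right)}\right)^{2} = \left(-40 + 56\right)^{2} = 16^{2} = 256$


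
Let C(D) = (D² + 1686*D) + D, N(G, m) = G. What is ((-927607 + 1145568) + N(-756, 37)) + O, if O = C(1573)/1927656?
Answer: 104675412365/481914 ≈ 2.1721e+5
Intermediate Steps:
C(D) = D² + 1687*D
O = 1281995/481914 (O = (1573*(1687 + 1573))/1927656 = (1573*3260)*(1/1927656) = 5127980*(1/1927656) = 1281995/481914 ≈ 2.6602)
((-927607 + 1145568) + N(-756, 37)) + O = ((-927607 + 1145568) - 756) + 1281995/481914 = (217961 - 756) + 1281995/481914 = 217205 + 1281995/481914 = 104675412365/481914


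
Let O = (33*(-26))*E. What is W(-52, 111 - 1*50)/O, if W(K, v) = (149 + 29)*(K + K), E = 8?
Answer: 89/33 ≈ 2.6970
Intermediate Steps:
W(K, v) = 356*K (W(K, v) = 178*(2*K) = 356*K)
O = -6864 (O = (33*(-26))*8 = -858*8 = -6864)
W(-52, 111 - 1*50)/O = (356*(-52))/(-6864) = -18512*(-1/6864) = 89/33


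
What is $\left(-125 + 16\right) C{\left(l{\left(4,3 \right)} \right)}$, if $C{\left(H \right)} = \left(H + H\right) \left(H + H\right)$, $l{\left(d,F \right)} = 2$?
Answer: $-1744$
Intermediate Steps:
$C{\left(H \right)} = 4 H^{2}$ ($C{\left(H \right)} = 2 H 2 H = 4 H^{2}$)
$\left(-125 + 16\right) C{\left(l{\left(4,3 \right)} \right)} = \left(-125 + 16\right) 4 \cdot 2^{2} = - 109 \cdot 4 \cdot 4 = \left(-109\right) 16 = -1744$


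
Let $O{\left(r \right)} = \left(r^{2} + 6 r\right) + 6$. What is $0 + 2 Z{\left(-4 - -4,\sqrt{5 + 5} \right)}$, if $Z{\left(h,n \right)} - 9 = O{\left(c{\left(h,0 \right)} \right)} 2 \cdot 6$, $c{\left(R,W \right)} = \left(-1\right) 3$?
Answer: $-54$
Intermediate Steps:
$c{\left(R,W \right)} = -3$
$O{\left(r \right)} = 6 + r^{2} + 6 r$
$Z{\left(h,n \right)} = -27$ ($Z{\left(h,n \right)} = 9 + \left(6 + \left(-3\right)^{2} + 6 \left(-3\right)\right) 2 \cdot 6 = 9 + \left(6 + 9 - 18\right) 2 \cdot 6 = 9 + \left(-3\right) 2 \cdot 6 = 9 - 36 = -27$)
$0 + 2 Z{\left(-4 - -4,\sqrt{5 + 5} \right)} = 0 + 2 \left(-27\right) = 0 - 54 = -54$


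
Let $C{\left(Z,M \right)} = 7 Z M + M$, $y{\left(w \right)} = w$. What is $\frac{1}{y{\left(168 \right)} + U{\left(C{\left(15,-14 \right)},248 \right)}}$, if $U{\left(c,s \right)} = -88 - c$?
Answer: $\frac{1}{1564} \approx 0.00063939$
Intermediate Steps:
$C{\left(Z,M \right)} = M + 7 M Z$ ($C{\left(Z,M \right)} = 7 M Z + M = M + 7 M Z$)
$\frac{1}{y{\left(168 \right)} + U{\left(C{\left(15,-14 \right)},248 \right)}} = \frac{1}{168 - \left(88 - 14 \left(1 + 7 \cdot 15\right)\right)} = \frac{1}{168 - \left(88 - 14 \left(1 + 105\right)\right)} = \frac{1}{168 - \left(88 - 1484\right)} = \frac{1}{168 - -1396} = \frac{1}{168 + \left(-88 + 1484\right)} = \frac{1}{168 + 1396} = \frac{1}{1564}$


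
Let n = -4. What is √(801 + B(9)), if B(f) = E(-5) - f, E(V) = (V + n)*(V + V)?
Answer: 21*√2 ≈ 29.698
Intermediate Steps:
E(V) = 2*V*(-4 + V) (E(V) = (V - 4)*(V + V) = (-4 + V)*(2*V) = 2*V*(-4 + V))
B(f) = 90 - f (B(f) = 2*(-5)*(-4 - 5) - f = 2*(-5)*(-9) - f = 90 - f)
√(801 + B(9)) = √(801 + (90 - 1*9)) = √(801 + (90 - 9)) = √(801 + 81) = √882 = 21*√2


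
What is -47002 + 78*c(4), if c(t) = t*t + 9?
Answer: -45052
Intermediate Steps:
c(t) = 9 + t² (c(t) = t² + 9 = 9 + t²)
-47002 + 78*c(4) = -47002 + 78*(9 + 4²) = -47002 + 78*(9 + 16) = -47002 + 78*25 = -47002 + 1950 = -45052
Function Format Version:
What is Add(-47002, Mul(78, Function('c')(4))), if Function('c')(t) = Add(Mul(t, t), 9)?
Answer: -45052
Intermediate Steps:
Function('c')(t) = Add(9, Pow(t, 2)) (Function('c')(t) = Add(Pow(t, 2), 9) = Add(9, Pow(t, 2)))
Add(-47002, Mul(78, Function('c')(4))) = Add(-47002, Mul(78, Add(9, Pow(4, 2)))) = Add(-47002, Mul(78, Add(9, 16))) = Add(-47002, Mul(78, 25)) = Add(-47002, 1950) = -45052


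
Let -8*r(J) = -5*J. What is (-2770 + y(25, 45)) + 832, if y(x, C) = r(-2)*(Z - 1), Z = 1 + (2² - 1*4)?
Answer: -1938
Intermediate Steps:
r(J) = 5*J/8 (r(J) = -(-5)*J/8 = 5*J/8)
Z = 1 (Z = 1 + (4 - 4) = 1 + 0 = 1)
y(x, C) = 0 (y(x, C) = ((5/8)*(-2))*(1 - 1) = -5/4*0 = 0)
(-2770 + y(25, 45)) + 832 = (-2770 + 0) + 832 = -2770 + 832 = -1938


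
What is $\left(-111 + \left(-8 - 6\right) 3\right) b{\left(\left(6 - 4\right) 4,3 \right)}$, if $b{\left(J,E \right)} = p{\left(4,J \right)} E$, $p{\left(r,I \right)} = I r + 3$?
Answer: $-16065$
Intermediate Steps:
$p{\left(r,I \right)} = 3 + I r$
$b{\left(J,E \right)} = E \left(3 + 4 J\right)$ ($b{\left(J,E \right)} = \left(3 + J 4\right) E = \left(3 + 4 J\right) E = E \left(3 + 4 J\right)$)
$\left(-111 + \left(-8 - 6\right) 3\right) b{\left(\left(6 - 4\right) 4,3 \right)} = \left(-111 + \left(-8 - 6\right) 3\right) 3 \left(3 + 4 \left(6 - 4\right) 4\right) = \left(-111 - 42\right) 3 \left(3 + 4 \cdot 2 \cdot 4\right) = \left(-111 - 42\right) 3 \left(3 + 4 \cdot 8\right) = - 153 \cdot 3 \left(3 + 32\right) = - 153 \cdot 3 \cdot 35 = \left(-153\right) 105 = -16065$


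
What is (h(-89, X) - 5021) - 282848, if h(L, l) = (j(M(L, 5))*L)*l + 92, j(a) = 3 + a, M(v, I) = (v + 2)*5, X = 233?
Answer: 8670607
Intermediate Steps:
M(v, I) = 10 + 5*v (M(v, I) = (2 + v)*5 = 10 + 5*v)
h(L, l) = 92 + L*l*(13 + 5*L) (h(L, l) = ((3 + (10 + 5*L))*L)*l + 92 = ((13 + 5*L)*L)*l + 92 = (L*(13 + 5*L))*l + 92 = L*l*(13 + 5*L) + 92 = 92 + L*l*(13 + 5*L))
(h(-89, X) - 5021) - 282848 = ((92 - 89*233*(13 + 5*(-89))) - 5021) - 282848 = ((92 - 89*233*(13 - 445)) - 5021) - 282848 = ((92 - 89*233*(-432)) - 5021) - 282848 = ((92 + 8958384) - 5021) - 282848 = (8958476 - 5021) - 282848 = 8953455 - 282848 = 8670607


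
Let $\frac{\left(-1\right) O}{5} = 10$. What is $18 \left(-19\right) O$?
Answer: $17100$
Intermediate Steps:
$O = -50$ ($O = \left(-5\right) 10 = -50$)
$18 \left(-19\right) O = 18 \left(-19\right) \left(-50\right) = \left(-342\right) \left(-50\right) = 17100$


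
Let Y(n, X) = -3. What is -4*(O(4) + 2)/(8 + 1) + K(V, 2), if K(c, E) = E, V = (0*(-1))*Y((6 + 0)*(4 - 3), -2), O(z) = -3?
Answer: 22/9 ≈ 2.4444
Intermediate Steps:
V = 0 (V = (0*(-1))*(-3) = 0*(-3) = 0)
-4*(O(4) + 2)/(8 + 1) + K(V, 2) = -4*(-3 + 2)/(8 + 1) + 2 = -(-4)/9 + 2 = -4*(-⅑) + 2 = 4/9 + 2 = 22/9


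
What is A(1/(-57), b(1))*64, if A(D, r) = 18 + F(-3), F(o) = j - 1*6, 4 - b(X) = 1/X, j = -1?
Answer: 704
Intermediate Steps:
b(X) = 4 - 1/X
F(o) = -7 (F(o) = -1 - 1*6 = -1 - 6 = -7)
A(D, r) = 11 (A(D, r) = 18 - 7 = 11)
A(1/(-57), b(1))*64 = 11*64 = 704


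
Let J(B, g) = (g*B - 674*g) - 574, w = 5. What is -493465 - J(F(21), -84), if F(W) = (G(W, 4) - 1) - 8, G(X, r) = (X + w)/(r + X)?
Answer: -13754391/25 ≈ -5.5018e+5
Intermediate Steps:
G(X, r) = (5 + X)/(X + r) (G(X, r) = (X + 5)/(r + X) = (5 + X)/(X + r))
F(W) = -9 + (5 + W)/(4 + W) (F(W) = ((5 + W)/(W + 4) - 1) - 8 = ((5 + W)/(4 + W) - 1) - 8 = (-1 + (5 + W)/(4 + W)) - 8 = -9 + (5 + W)/(4 + W))
J(B, g) = -574 - 674*g + B*g (J(B, g) = (B*g - 674*g) - 574 = (-674*g + B*g) - 574 = -574 - 674*g + B*g)
-493465 - J(F(21), -84) = -493465 - (-574 - 674*(-84) + ((-31 - 8*21)/(4 + 21))*(-84)) = -493465 - (-574 + 56616 + ((-31 - 168)/25)*(-84)) = -493465 - (-574 + 56616 + ((1/25)*(-199))*(-84)) = -493465 - (-574 + 56616 - 199/25*(-84)) = -493465 - (-574 + 56616 + 16716/25) = -493465 - 1*1417766/25 = -493465 - 1417766/25 = -13754391/25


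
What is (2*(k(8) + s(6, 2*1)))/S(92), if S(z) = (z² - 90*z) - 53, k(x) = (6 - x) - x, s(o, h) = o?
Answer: -8/131 ≈ -0.061069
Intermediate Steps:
k(x) = 6 - 2*x
S(z) = -53 + z² - 90*z
(2*(k(8) + s(6, 2*1)))/S(92) = (2*((6 - 2*8) + 6))/(-53 + 92² - 90*92) = (2*((6 - 16) + 6))/(-53 + 8464 - 8280) = (2*(-10 + 6))/131 = (2*(-4))*(1/131) = -8*1/131 = -8/131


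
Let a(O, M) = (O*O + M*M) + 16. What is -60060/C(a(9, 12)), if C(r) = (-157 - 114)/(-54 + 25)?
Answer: -1741740/271 ≈ -6427.1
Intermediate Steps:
a(O, M) = 16 + M**2 + O**2 (a(O, M) = (O**2 + M**2) + 16 = (M**2 + O**2) + 16 = 16 + M**2 + O**2)
C(r) = 271/29 (C(r) = -271/(-29) = -271*(-1/29) = 271/29)
-60060/C(a(9, 12)) = -60060/271/29 = -60060*29/271 = -1741740/271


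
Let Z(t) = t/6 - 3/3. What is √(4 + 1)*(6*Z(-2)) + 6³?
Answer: 216 - 8*√5 ≈ 198.11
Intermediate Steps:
Z(t) = -1 + t/6 (Z(t) = t*(⅙) - 3*⅓ = t/6 - 1 = -1 + t/6)
√(4 + 1)*(6*Z(-2)) + 6³ = √(4 + 1)*(6*(-1 + (⅙)*(-2))) + 6³ = √5*(6*(-1 - ⅓)) + 216 = √5*(6*(-4/3)) + 216 = √5*(-8) + 216 = -8*√5 + 216 = 216 - 8*√5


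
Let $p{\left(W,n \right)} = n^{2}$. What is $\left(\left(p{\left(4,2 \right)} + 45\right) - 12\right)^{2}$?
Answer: $1369$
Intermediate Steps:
$\left(\left(p{\left(4,2 \right)} + 45\right) - 12\right)^{2} = \left(\left(2^{2} + 45\right) - 12\right)^{2} = \left(\left(4 + 45\right) - 12\right)^{2} = \left(49 - 12\right)^{2} = 37^{2} = 1369$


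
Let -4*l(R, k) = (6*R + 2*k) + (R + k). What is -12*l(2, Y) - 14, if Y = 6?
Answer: 82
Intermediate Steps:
l(R, k) = -7*R/4 - 3*k/4 (l(R, k) = -((6*R + 2*k) + (R + k))/4 = -((2*k + 6*R) + (R + k))/4 = -(3*k + 7*R)/4 = -7*R/4 - 3*k/4)
-12*l(2, Y) - 14 = -12*(-7/4*2 - ¾*6) - 14 = -12*(-7/2 - 9/2) - 14 = -12*(-8) - 14 = 96 - 14 = 82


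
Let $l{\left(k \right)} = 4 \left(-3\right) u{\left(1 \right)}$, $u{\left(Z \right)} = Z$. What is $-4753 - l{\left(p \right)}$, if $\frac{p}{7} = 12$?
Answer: $-4741$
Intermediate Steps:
$p = 84$ ($p = 7 \cdot 12 = 84$)
$l{\left(k \right)} = -12$ ($l{\left(k \right)} = 4 \left(-3\right) 1 = \left(-12\right) 1 = -12$)
$-4753 - l{\left(p \right)} = -4753 - -12 = -4753 + 12 = -4741$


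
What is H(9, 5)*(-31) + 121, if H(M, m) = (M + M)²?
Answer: -9923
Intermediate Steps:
H(M, m) = 4*M² (H(M, m) = (2*M)² = 4*M²)
H(9, 5)*(-31) + 121 = (4*9²)*(-31) + 121 = (4*81)*(-31) + 121 = 324*(-31) + 121 = -10044 + 121 = -9923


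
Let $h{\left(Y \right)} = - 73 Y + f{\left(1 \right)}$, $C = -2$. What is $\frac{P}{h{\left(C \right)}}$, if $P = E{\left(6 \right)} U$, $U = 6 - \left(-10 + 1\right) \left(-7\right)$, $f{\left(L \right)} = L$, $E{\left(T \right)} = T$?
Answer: $- \frac{114}{49} \approx -2.3265$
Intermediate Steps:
$h{\left(Y \right)} = 1 - 73 Y$ ($h{\left(Y \right)} = - 73 Y + 1 = 1 - 73 Y$)
$U = -57$ ($U = 6 - \left(-9\right) \left(-7\right) = 6 - 63 = -57$)
$P = -342$ ($P = 6 \left(-57\right) = -342$)
$\frac{P}{h{\left(C \right)}} = - \frac{342}{1 - -146} = - \frac{342}{1 + 146} = - \frac{342}{147} = \left(-342\right) \frac{1}{147} = - \frac{114}{49}$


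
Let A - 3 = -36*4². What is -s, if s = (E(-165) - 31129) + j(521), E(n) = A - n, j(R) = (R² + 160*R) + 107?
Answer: -323371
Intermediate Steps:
A = -573 (A = 3 - 36*4² = 3 - 36*16 = 3 - 576 = -573)
j(R) = 107 + R² + 160*R
E(n) = -573 - n
s = 323371 (s = ((-573 - 1*(-165)) - 31129) + (107 + 521² + 160*521) = ((-573 + 165) - 31129) + (107 + 271441 + 83360) = (-408 - 31129) + 354908 = -31537 + 354908 = 323371)
-s = -1*323371 = -323371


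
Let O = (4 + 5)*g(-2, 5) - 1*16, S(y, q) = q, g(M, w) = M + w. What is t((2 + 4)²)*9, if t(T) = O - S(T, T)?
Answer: -225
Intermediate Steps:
O = 11 (O = (4 + 5)*(-2 + 5) - 1*16 = 9*3 - 16 = 27 - 16 = 11)
t(T) = 11 - T
t((2 + 4)²)*9 = (11 - (2 + 4)²)*9 = (11 - 1*6²)*9 = (11 - 1*36)*9 = (11 - 36)*9 = -25*9 = -225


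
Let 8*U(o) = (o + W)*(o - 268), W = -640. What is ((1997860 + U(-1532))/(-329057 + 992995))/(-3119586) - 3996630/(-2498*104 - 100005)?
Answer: 2069466470155247630/186303938076869349 ≈ 11.108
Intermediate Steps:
U(o) = (-640 + o)*(-268 + o)/8 (U(o) = ((o - 640)*(o - 268))/8 = ((-640 + o)*(-268 + o))/8 = (-640 + o)*(-268 + o)/8)
((1997860 + U(-1532))/(-329057 + 992995))/(-3119586) - 3996630/(-2498*104 - 100005) = ((1997860 + (21440 - 227/2*(-1532) + (1/8)*(-1532)**2))/(-329057 + 992995))/(-3119586) - 3996630/(-2498*104 - 100005) = ((1997860 + (21440 + 173882 + (1/8)*2347024))/663938)*(-1/3119586) - 3996630/(-259792 - 100005) = ((1997860 + (21440 + 173882 + 293378))*(1/663938))*(-1/3119586) - 3996630/(-359797) = ((1997860 + 488700)*(1/663938))*(-1/3119586) - 3996630*(-1/359797) = (2486560*(1/663938))*(-1/3119586) + 3996630/359797 = (1243280/331969)*(-1/3119586) + 3996630/359797 = -621640/517802922417 + 3996630/359797 = 2069466470155247630/186303938076869349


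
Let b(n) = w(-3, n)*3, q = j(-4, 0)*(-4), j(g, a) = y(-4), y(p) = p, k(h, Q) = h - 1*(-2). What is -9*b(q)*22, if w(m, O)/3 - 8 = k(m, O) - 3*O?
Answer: 73062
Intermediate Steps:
k(h, Q) = 2 + h (k(h, Q) = h + 2 = 2 + h)
j(g, a) = -4
w(m, O) = 30 - 9*O + 3*m (w(m, O) = 24 + 3*((2 + m) - 3*O) = 24 + 3*(2 + m - 3*O) = 24 + (6 - 9*O + 3*m) = 30 - 9*O + 3*m)
q = 16 (q = -4*(-4) = 16)
b(n) = 63 - 27*n (b(n) = (30 - 9*n + 3*(-3))*3 = (30 - 9*n - 9)*3 = (21 - 9*n)*3 = 63 - 27*n)
-9*b(q)*22 = -9*(63 - 27*16)*22 = -9*(63 - 432)*22 = -9*(-369)*22 = 3321*22 = 73062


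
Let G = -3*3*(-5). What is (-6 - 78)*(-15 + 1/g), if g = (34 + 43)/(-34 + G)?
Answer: 1248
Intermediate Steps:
G = 45 (G = -9*(-5) = 45)
g = 7 (g = (34 + 43)/(-34 + 45) = 77/11 = 77*(1/11) = 7)
(-6 - 78)*(-15 + 1/g) = (-6 - 78)*(-15 + 1/7) = -84*(-15 + 1/7) = -84*(-104/7) = 1248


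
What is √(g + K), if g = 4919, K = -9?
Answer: √4910 ≈ 70.071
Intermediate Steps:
√(g + K) = √(4919 - 9) = √4910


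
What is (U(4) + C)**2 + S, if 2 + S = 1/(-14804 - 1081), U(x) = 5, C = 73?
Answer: 96612569/15885 ≈ 6082.0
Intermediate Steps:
S = -31771/15885 (S = -2 + 1/(-14804 - 1081) = -2 + 1/(-15885) = -2 - 1/15885 = -31771/15885 ≈ -2.0001)
(U(4) + C)**2 + S = (5 + 73)**2 - 31771/15885 = 78**2 - 31771/15885 = 6084 - 31771/15885 = 96612569/15885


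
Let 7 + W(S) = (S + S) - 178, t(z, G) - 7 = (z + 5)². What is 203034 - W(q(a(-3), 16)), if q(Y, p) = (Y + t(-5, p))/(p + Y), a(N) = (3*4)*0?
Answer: 1625745/8 ≈ 2.0322e+5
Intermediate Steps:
t(z, G) = 7 + (5 + z)² (t(z, G) = 7 + (z + 5)² = 7 + (5 + z)²)
a(N) = 0 (a(N) = 12*0 = 0)
q(Y, p) = (7 + Y)/(Y + p) (q(Y, p) = (Y + (7 + (5 - 5)²))/(p + Y) = (Y + (7 + 0²))/(Y + p) = (Y + (7 + 0))/(Y + p) = (Y + 7)/(Y + p) = (7 + Y)/(Y + p))
W(S) = -185 + 2*S (W(S) = -7 + ((S + S) - 178) = -7 + (2*S - 178) = -7 + (-178 + 2*S) = -185 + 2*S)
203034 - W(q(a(-3), 16)) = 203034 - (-185 + 2*((7 + 0)/(0 + 16))) = 203034 - (-185 + 2*(7/16)) = 203034 - (-185 + 7/8) = 203034 - 1*(-1473/8) = 203034 + 1473/8 = 1625745/8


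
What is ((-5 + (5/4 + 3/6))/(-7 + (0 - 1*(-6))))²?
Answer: 169/16 ≈ 10.563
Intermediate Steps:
((-5 + (5/4 + 3/6))/(-7 + (0 - 1*(-6))))² = ((-5 + (5*(¼) + 3*(⅙)))/(-7 + (0 + 6)))² = ((-5 + (5/4 + ½))/(-7 + 6))² = ((-5 + 7/4)/(-1))² = (-13/4*(-1))² = (13/4)² = 169/16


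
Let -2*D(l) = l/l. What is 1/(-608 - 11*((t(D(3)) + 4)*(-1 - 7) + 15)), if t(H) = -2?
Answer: -1/597 ≈ -0.0016750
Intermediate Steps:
D(l) = -½ (D(l) = -l/(2*l) = -½*1 = -½)
1/(-608 - 11*((t(D(3)) + 4)*(-1 - 7) + 15)) = 1/(-608 - 11*((-2 + 4)*(-1 - 7) + 15)) = 1/(-608 - 11*(2*(-8) + 15)) = 1/(-608 - 11*(-16 + 15)) = 1/(-608 - 11*(-1)) = 1/(-608 + 11) = 1/(-597) = -1/597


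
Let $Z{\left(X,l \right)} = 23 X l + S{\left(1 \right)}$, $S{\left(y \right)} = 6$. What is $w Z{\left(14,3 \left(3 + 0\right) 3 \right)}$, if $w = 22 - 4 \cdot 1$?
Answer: $156600$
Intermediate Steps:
$w = 18$ ($w = 22 - 4 = 18$)
$Z{\left(X,l \right)} = 6 + 23 X l$ ($Z{\left(X,l \right)} = 23 X l + 6 = 6 + 23 X l$)
$w Z{\left(14,3 \left(3 + 0\right) 3 \right)} = 18 \left(6 + 23 \cdot 14 \cdot 3 \left(3 + 0\right) 3\right) = 18 \left(6 + 23 \cdot 14 \cdot 3 \cdot 3 \cdot 3\right) = 18 \left(6 + 23 \cdot 14 \cdot 9 \cdot 3\right) = 18 \left(6 + 23 \cdot 14 \cdot 27\right) = 18 \left(6 + 8694\right) = 18 \cdot 8700 = 156600$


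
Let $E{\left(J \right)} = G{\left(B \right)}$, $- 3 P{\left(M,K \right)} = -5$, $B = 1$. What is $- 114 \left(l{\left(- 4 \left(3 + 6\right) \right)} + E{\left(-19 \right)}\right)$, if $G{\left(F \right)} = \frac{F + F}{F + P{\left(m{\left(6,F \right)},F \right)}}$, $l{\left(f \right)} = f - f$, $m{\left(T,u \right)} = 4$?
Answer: $- \frac{171}{2} \approx -85.5$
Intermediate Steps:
$P{\left(M,K \right)} = \frac{5}{3}$ ($P{\left(M,K \right)} = \left(- \frac{1}{3}\right) \left(-5\right) = \frac{5}{3}$)
$l{\left(f \right)} = 0$
$G{\left(F \right)} = \frac{2 F}{\frac{5}{3} + F}$ ($G{\left(F \right)} = \frac{F + F}{F + \frac{5}{3}} = \frac{2 F}{\frac{5}{3} + F}$)
$E{\left(J \right)} = \frac{3}{4}$ ($E{\left(J \right)} = 6 \cdot 1 \frac{1}{5 + 3 \cdot 1} = 6 \cdot 1 \frac{1}{5 + 3} = 6 \cdot 1 \cdot \frac{1}{8} = \frac{3}{4}$)
$- 114 \left(l{\left(- 4 \left(3 + 6\right) \right)} + E{\left(-19 \right)}\right) = - 114 \left(0 + \frac{3}{4}\right) = \left(-114\right) \frac{3}{4} = - \frac{171}{2}$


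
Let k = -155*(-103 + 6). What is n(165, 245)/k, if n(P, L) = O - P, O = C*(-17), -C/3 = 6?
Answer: 141/15035 ≈ 0.0093781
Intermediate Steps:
C = -18 (C = -3*6 = -18)
O = 306 (O = -18*(-17) = 306)
k = 15035 (k = -155*(-97) = 15035)
n(P, L) = 306 - P
n(165, 245)/k = (306 - 1*165)/15035 = (306 - 165)*(1/15035) = 141*(1/15035) = 141/15035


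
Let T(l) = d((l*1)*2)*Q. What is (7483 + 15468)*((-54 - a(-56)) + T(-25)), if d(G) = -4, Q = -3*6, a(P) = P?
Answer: 1698374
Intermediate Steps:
Q = -18
T(l) = 72 (T(l) = -4*(-18) = 72)
(7483 + 15468)*((-54 - a(-56)) + T(-25)) = (7483 + 15468)*((-54 - 1*(-56)) + 72) = 22951*((-54 + 56) + 72) = 22951*(2 + 72) = 22951*74 = 1698374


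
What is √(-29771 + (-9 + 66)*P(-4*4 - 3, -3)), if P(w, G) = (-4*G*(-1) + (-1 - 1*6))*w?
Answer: I*√9194 ≈ 95.885*I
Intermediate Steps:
P(w, G) = w*(-7 + 4*G) (P(w, G) = (4*G + (-1 - 6))*w = (4*G - 7)*w = (-7 + 4*G)*w = w*(-7 + 4*G))
√(-29771 + (-9 + 66)*P(-4*4 - 3, -3)) = √(-29771 + (-9 + 66)*((-4*4 - 3)*(-7 + 4*(-3)))) = √(-29771 + 57*((-16 - 3)*(-7 - 12))) = √(-29771 + 57*(-19*(-19))) = √(-29771 + 57*361) = √(-29771 + 20577) = √(-9194) = I*√9194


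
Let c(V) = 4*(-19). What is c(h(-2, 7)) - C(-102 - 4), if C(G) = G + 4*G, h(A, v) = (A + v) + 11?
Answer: 454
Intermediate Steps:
h(A, v) = 11 + A + v
C(G) = 5*G
c(V) = -76
c(h(-2, 7)) - C(-102 - 4) = -76 - 5*(-102 - 4) = -76 - 5*(-106) = -76 - 1*(-530) = -76 + 530 = 454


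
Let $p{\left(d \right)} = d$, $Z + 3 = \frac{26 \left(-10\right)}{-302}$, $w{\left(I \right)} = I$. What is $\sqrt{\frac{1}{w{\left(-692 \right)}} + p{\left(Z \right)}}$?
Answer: $\frac{i \sqrt{5842853041}}{52246} \approx 1.4631 i$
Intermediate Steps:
$Z = - \frac{323}{151}$ ($Z = -3 + \frac{26 \left(-10\right)}{-302} = -3 - - \frac{130}{151} = -3 + \frac{130}{151} = - \frac{323}{151} \approx -2.1391$)
$\sqrt{\frac{1}{w{\left(-692 \right)}} + p{\left(Z \right)}} = \sqrt{\frac{1}{-692} - \frac{323}{151}} = \sqrt{- \frac{1}{692} - \frac{323}{151}} = \sqrt{- \frac{223667}{104492}} = \frac{i \sqrt{5842853041}}{52246}$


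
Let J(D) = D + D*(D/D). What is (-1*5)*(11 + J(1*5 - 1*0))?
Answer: -105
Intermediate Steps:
J(D) = 2*D (J(D) = D + D*1 = D + D = 2*D)
(-1*5)*(11 + J(1*5 - 1*0)) = (-1*5)*(11 + 2*(1*5 - 1*0)) = -5*(11 + 2*(5 + 0)) = -5*(11 + 2*5) = -5*(11 + 10) = -5*21 = -105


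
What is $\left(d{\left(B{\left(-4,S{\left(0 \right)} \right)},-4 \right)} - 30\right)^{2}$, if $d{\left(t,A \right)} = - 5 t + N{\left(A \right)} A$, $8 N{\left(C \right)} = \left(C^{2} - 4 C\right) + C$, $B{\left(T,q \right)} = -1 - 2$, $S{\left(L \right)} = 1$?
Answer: $841$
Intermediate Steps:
$B{\left(T,q \right)} = -3$
$N{\left(C \right)} = - \frac{3 C}{8} + \frac{C^{2}}{8}$ ($N{\left(C \right)} = \frac{\left(C^{2} - 4 C\right) + C}{8} = \frac{C^{2} - 3 C}{8} = - \frac{3 C}{8} + \frac{C^{2}}{8}$)
$d{\left(t,A \right)} = - 5 t + \frac{A^{2} \left(-3 + A\right)}{8}$ ($d{\left(t,A \right)} = - 5 t + \frac{A \left(-3 + A\right)}{8} A = - 5 t + \frac{A^{2} \left(-3 + A\right)}{8}$)
$\left(d{\left(B{\left(-4,S{\left(0 \right)} \right)},-4 \right)} - 30\right)^{2} = \left(\left(\left(-5\right) \left(-3\right) + \frac{\left(-4\right)^{2} \left(-3 - 4\right)}{8}\right) - 30\right)^{2} = \left(\left(15 + \frac{1}{8} \cdot 16 \left(-7\right)\right) - 30\right)^{2} = \left(\left(15 - 14\right) - 30\right)^{2} = \left(1 - 30\right)^{2} = \left(-29\right)^{2} = 841$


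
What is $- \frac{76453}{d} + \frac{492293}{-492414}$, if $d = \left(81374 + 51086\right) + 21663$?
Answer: $- \frac{113520201581}{75892322922} \approx -1.4958$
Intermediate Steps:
$d = 154123$ ($d = 132460 + 21663 = 154123$)
$- \frac{76453}{d} + \frac{492293}{-492414} = - \frac{76453}{154123} + \frac{492293}{-492414} = \left(-76453\right) \frac{1}{154123} + 492293 \left(- \frac{1}{492414}\right) = - \frac{76453}{154123} - \frac{492293}{492414} = - \frac{113520201581}{75892322922}$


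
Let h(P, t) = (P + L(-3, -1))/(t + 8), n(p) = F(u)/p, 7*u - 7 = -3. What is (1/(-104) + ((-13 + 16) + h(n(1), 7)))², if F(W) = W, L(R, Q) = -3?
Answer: 954006769/119246400 ≈ 8.0003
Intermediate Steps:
u = 4/7 (u = 1 + (⅐)*(-3) = 1 - 3/7 = 4/7 ≈ 0.57143)
n(p) = 4/(7*p)
h(P, t) = (-3 + P)/(8 + t) (h(P, t) = (P - 3)/(t + 8) = (-3 + P)/(8 + t))
(1/(-104) + ((-13 + 16) + h(n(1), 7)))² = (1/(-104) + ((-13 + 16) + (-3 + (4/7)/1)/(8 + 7)))² = (-1/104 + (3 + (-3 + (4/7)*1)/15))² = (-1/104 + (3 + (-3 + 4/7)/15))² = (-1/104 + (3 + (1/15)*(-17/7)))² = (-1/104 + (3 - 17/105))² = (-1/104 + 298/105)² = (30887/10920)² = 954006769/119246400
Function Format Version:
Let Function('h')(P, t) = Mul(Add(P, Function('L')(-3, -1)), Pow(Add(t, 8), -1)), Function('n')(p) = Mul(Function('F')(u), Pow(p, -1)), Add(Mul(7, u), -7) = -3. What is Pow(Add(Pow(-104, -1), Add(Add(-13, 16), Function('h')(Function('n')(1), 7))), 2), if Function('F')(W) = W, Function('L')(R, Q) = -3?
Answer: Rational(954006769, 119246400) ≈ 8.0003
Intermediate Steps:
u = Rational(4, 7) (u = Add(1, Mul(Rational(1, 7), -3)) = Add(1, Rational(-3, 7)) = Rational(4, 7) ≈ 0.57143)
Function('n')(p) = Mul(Rational(4, 7), Pow(p, -1))
Function('h')(P, t) = Mul(Pow(Add(8, t), -1), Add(-3, P)) (Function('h')(P, t) = Mul(Add(P, -3), Pow(Add(t, 8), -1)) = Mul(Add(-3, P), Pow(Add(8, t), -1)) = Mul(Pow(Add(8, t), -1), Add(-3, P)))
Pow(Add(Pow(-104, -1), Add(Add(-13, 16), Function('h')(Function('n')(1), 7))), 2) = Pow(Add(Pow(-104, -1), Add(Add(-13, 16), Mul(Pow(Add(8, 7), -1), Add(-3, Mul(Rational(4, 7), Pow(1, -1)))))), 2) = Pow(Add(Rational(-1, 104), Add(3, Mul(Pow(15, -1), Add(-3, Mul(Rational(4, 7), 1))))), 2) = Pow(Add(Rational(-1, 104), Add(3, Mul(Rational(1, 15), Add(-3, Rational(4, 7))))), 2) = Pow(Add(Rational(-1, 104), Add(3, Mul(Rational(1, 15), Rational(-17, 7)))), 2) = Pow(Add(Rational(-1, 104), Add(3, Rational(-17, 105))), 2) = Pow(Add(Rational(-1, 104), Rational(298, 105)), 2) = Pow(Rational(30887, 10920), 2) = Rational(954006769, 119246400)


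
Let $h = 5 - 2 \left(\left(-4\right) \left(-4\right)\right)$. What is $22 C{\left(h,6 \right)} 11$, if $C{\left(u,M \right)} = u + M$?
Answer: $-5082$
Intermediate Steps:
$h = -27$ ($h = 5 - 32 = -27$)
$C{\left(u,M \right)} = M + u$
$22 C{\left(h,6 \right)} 11 = 22 \left(6 - 27\right) 11 = 22 \left(-21\right) 11 = \left(-462\right) 11 = -5082$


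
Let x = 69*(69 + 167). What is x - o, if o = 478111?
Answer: -461827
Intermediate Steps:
x = 16284 (x = 69*236 = 16284)
x - o = 16284 - 1*478111 = 16284 - 478111 = -461827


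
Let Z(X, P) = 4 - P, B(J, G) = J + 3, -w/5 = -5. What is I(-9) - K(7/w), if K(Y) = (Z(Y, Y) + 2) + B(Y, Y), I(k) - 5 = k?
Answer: -13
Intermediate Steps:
w = 25 (w = -5*(-5) = 25)
B(J, G) = 3 + J
I(k) = 5 + k
K(Y) = 9 (K(Y) = ((4 - Y) + 2) + (3 + Y) = (6 - Y) + (3 + Y) = 9)
I(-9) - K(7/w) = (5 - 9) - 1*9 = -4 - 9 = -13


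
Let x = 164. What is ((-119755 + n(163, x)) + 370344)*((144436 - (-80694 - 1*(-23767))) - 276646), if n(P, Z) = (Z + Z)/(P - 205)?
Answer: -396154579015/21 ≈ -1.8865e+10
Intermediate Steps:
n(P, Z) = 2*Z/(-205 + P) (n(P, Z) = (2*Z)/(-205 + P) = 2*Z/(-205 + P))
((-119755 + n(163, x)) + 370344)*((144436 - (-80694 - 1*(-23767))) - 276646) = ((-119755 + 2*164/(-205 + 163)) + 370344)*((144436 - (-80694 - 1*(-23767))) - 276646) = ((-119755 + 2*164/(-42)) + 370344)*((144436 - (-80694 + 23767)) - 276646) = ((-119755 + 2*164*(-1/42)) + 370344)*((144436 - 1*(-56927)) - 276646) = ((-119755 - 164/21) + 370344)*((144436 + 56927) - 276646) = (-2515019/21 + 370344)*(201363 - 276646) = (5262205/21)*(-75283) = -396154579015/21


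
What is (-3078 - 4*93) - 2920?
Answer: -6370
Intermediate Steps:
(-3078 - 4*93) - 2920 = (-3078 - 372) - 2920 = -3450 - 2920 = -6370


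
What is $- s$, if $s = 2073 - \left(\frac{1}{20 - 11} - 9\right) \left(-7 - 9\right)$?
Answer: $- \frac{17377}{9} \approx -1930.8$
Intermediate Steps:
$s = \frac{17377}{9}$ ($s = 2073 - \left(\frac{1}{9} - 9\right) \left(-16\right) = 2073 - \left(- \frac{80}{9}\right) \left(-16\right) = 2073 - \frac{1280}{9} = \frac{17377}{9} \approx 1930.8$)
$- s = \left(-1\right) \frac{17377}{9} = - \frac{17377}{9}$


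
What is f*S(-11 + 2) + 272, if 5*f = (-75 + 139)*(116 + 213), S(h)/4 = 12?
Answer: 1012048/5 ≈ 2.0241e+5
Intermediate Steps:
S(h) = 48 (S(h) = 4*12 = 48)
f = 21056/5 (f = ((-75 + 139)*(116 + 213))/5 = (64*329)/5 = (1/5)*21056 = 21056/5 ≈ 4211.2)
f*S(-11 + 2) + 272 = (21056/5)*48 + 272 = 1010688/5 + 272 = 1012048/5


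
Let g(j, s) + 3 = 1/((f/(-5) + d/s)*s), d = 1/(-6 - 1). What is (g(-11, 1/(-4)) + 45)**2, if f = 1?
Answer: 164836/169 ≈ 975.36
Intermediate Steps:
d = -1/7 (d = 1/(-7) = -1/7 ≈ -0.14286)
g(j, s) = -3 + 1/(s*(-1/5 - 1/(7*s))) (g(j, s) = -3 + 1/((1/(-5) - 1/(7*s))*s) = -3 + 1/((1*(-1/5) - 1/(7*s))*s) = -3 + 1/((-1/5 - 1/(7*s))*s) = -3 + 1/(s*(-1/5 - 1/(7*s))))
(g(-11, 1/(-4)) + 45)**2 = ((-50 - 21/(-4))/(5 + 7/(-4)) + 45)**2 = ((-50 - 21*(-1/4))/(5 + 7*(-1/4)) + 45)**2 = ((-50 + 21/4)/(5 - 7/4) + 45)**2 = (-179/4/(13/4) + 45)**2 = ((4/13)*(-179/4) + 45)**2 = (-179/13 + 45)**2 = (406/13)**2 = 164836/169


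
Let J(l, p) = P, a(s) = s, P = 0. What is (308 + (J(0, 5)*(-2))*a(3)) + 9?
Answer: 317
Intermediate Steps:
J(l, p) = 0
(308 + (J(0, 5)*(-2))*a(3)) + 9 = (308 + (0*(-2))*3) + 9 = (308 + 0*3) + 9 = (308 + 0) + 9 = 308 + 9 = 317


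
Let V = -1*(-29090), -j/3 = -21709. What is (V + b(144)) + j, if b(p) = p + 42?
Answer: 94403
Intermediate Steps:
j = 65127 (j = -3*(-21709) = 65127)
V = 29090
b(p) = 42 + p
(V + b(144)) + j = (29090 + (42 + 144)) + 65127 = (29090 + 186) + 65127 = 29276 + 65127 = 94403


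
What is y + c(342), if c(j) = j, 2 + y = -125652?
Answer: -125312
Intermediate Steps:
y = -125654 (y = -2 - 125652 = -125654)
y + c(342) = -125654 + 342 = -125312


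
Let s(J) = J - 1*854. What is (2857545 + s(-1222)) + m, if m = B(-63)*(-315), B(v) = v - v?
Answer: 2855469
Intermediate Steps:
s(J) = -854 + J (s(J) = J - 854 = -854 + J)
B(v) = 0
m = 0 (m = 0*(-315) = 0)
(2857545 + s(-1222)) + m = (2857545 + (-854 - 1222)) + 0 = (2857545 - 2076) + 0 = 2855469 + 0 = 2855469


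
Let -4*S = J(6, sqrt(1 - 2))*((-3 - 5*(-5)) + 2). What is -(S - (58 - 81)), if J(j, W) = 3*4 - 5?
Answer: 19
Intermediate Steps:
J(j, W) = 7 (J(j, W) = 12 - 5 = 7)
S = -42 (S = -7*((-3 - 5*(-5)) + 2)/4 = -7*((-3 + 25) + 2)/4 = -7*(22 + 2)/4 = -7*24/4 = -1/4*168 = -42)
-(S - (58 - 81)) = -(-42 - (58 - 81)) = -(-42 - 1*(-23)) = -(-42 + 23) = -1*(-19) = 19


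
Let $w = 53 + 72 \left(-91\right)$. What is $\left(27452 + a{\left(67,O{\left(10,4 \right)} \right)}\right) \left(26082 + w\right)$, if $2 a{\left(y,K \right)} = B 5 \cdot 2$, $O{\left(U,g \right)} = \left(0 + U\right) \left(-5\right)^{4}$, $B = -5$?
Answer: $537102941$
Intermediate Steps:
$O{\left(U,g \right)} = 625 U$ ($O{\left(U,g \right)} = U 625 = 625 U$)
$a{\left(y,K \right)} = -25$ ($a{\left(y,K \right)} = \frac{\left(-5\right) 5 \cdot 2}{2} = \frac{\left(-25\right) 2}{2} = \frac{1}{2} \left(-50\right) = -25$)
$w = -6499$ ($w = 53 - 6552 = -6499$)
$\left(27452 + a{\left(67,O{\left(10,4 \right)} \right)}\right) \left(26082 + w\right) = \left(27452 - 25\right) \left(26082 - 6499\right) = 27427 \cdot 19583 = 537102941$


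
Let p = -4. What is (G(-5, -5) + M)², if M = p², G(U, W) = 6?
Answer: 484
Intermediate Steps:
M = 16 (M = (-4)² = 16)
(G(-5, -5) + M)² = (6 + 16)² = 22² = 484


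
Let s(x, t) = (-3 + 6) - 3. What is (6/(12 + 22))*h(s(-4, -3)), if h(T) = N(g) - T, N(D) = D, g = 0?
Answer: 0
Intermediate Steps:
s(x, t) = 0 (s(x, t) = 3 - 3 = 0)
h(T) = -T (h(T) = 0 - T = -T)
(6/(12 + 22))*h(s(-4, -3)) = (6/(12 + 22))*(-1*0) = (6/34)*0 = (6*(1/34))*0 = (3/17)*0 = 0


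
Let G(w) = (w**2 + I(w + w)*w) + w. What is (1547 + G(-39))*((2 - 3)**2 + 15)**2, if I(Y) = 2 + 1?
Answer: 745472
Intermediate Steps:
I(Y) = 3
G(w) = w**2 + 4*w (G(w) = (w**2 + 3*w) + w = w**2 + 4*w)
(1547 + G(-39))*((2 - 3)**2 + 15)**2 = (1547 - 39*(4 - 39))*((2 - 3)**2 + 15)**2 = (1547 - 39*(-35))*((-1)**2 + 15)**2 = (1547 + 1365)*(1 + 15)**2 = 2912*16**2 = 2912*256 = 745472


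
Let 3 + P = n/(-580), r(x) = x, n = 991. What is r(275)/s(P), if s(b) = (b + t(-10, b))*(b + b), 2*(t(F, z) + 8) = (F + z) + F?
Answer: 8410000/7218033 ≈ 1.1651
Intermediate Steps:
P = -2731/580 (P = -3 + 991/(-580) = -3 + 991*(-1/580) = -3 - 991/580 = -2731/580 ≈ -4.7086)
t(F, z) = -8 + F + z/2 (t(F, z) = -8 + ((F + z) + F)/2 = -8 + (z + 2*F)/2 = -8 + (F + z/2) = -8 + F + z/2)
s(b) = 2*b*(-18 + 3*b/2) (s(b) = (b + (-8 - 10 + b/2))*(b + b) = (b + (-18 + b/2))*(2*b) = (-18 + 3*b/2)*(2*b) = 2*b*(-18 + 3*b/2))
r(275)/s(P) = 275/((3*(-2731/580)*(-12 - 2731/580))) = 275/((3*(-2731/580)*(-9691/580))) = 275/(79398363/336400) = 275*(336400/79398363) = 8410000/7218033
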